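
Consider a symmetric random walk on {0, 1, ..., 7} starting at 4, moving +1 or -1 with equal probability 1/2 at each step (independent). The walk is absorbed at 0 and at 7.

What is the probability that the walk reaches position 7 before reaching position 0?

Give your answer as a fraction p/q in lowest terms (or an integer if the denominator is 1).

Answer: 4/7

Derivation:
Symmetric walk (p = 1/2): the harmonic-function argument gives P(hit 7 before 0 | start at 4) = a/N.
P = 4/7 = 4/7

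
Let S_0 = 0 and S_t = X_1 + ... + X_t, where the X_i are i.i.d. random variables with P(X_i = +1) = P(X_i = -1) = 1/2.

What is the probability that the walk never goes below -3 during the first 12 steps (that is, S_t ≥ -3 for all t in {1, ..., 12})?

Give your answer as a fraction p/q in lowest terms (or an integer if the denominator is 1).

Let f(t,s) = #length-t paths at position s with S_1..S_t all ≥ -3.
f(t,s) = f(t-1,s-1) + f(t-1,s+1) for s ≥ -3; f(t,s) = 0 for s < -3.
t=0: f(0,0)=1
t=1: f(1,-1)=1 f(1,1)=1
t=2: f(2,-2)=1 f(2,0)=2 f(2,2)=1
t=3: f(3,-3)=1 f(3,-1)=3 f(3,1)=3 f(3,3)=1
t=4: f(4,-2)=4 f(4,0)=6 f(4,2)=4 f(4,4)=1
t=5: f(5,-3)=4 f(5,-1)=10 f(5,1)=10 f(5,3)=5 f(5,5)=1
t=6: f(6,-2)=14 f(6,0)=20 f(6,2)=15 f(6,4)=6 f(6,6)=1
t=7: f(7,-3)=14 f(7,-1)=34 f(7,1)=35 f(7,3)=21 f(7,5)=7 f(7,7)=1
t=8: f(8,-2)=48 f(8,0)=69 f(8,2)=56 f(8,4)=28 f(8,6)=8 f(8,8)=1
t=9: f(9,-3)=48 f(9,-1)=117 f(9,1)=125 f(9,3)=84 f(9,5)=36 f(9,7)=9 f(9,9)=1
t=10: f(10,-2)=165 f(10,0)=242 f(10,2)=209 f(10,4)=120 f(10,6)=45 f(10,8)=10 f(10,10)=1
t=11: f(11,-3)=165 f(11,-1)=407 f(11,1)=451 f(11,3)=329 f(11,5)=165 f(11,7)=55 f(11,9)=11 f(11,11)=1
t=12: f(12,-2)=572 f(12,0)=858 f(12,2)=780 f(12,4)=494 f(12,6)=220 f(12,8)=66 f(12,10)=12 f(12,12)=1
Σ_s f(12,s) = 3003
P = 3003/4096 = 3003/4096

Answer: 3003/4096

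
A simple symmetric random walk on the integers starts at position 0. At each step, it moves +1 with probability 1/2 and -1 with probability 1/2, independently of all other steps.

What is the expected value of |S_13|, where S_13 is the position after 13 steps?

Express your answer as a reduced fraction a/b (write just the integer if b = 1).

S_13 takes values m ≡ 1 (mod 2) with |m| ≤ 13; P(S_13=m) = C(13,(13+m)/2)/2^13.
Total paths: 2^13 = 8192
Distribution: P(S=-13)=1/8192, P(S=-11)=13/8192, P(S=-9)=78/8192, P(S=-7)=286/8192, P(S=-5)=715/8192, P(S=-3)=1287/8192, P(S=-1)=1716/8192, P(S=1)=1716/8192, P(S=3)=1287/8192, P(S=5)=715/8192, P(S=7)=286/8192, P(S=9)=78/8192, P(S=11)=13/8192, P(S=13)=1/8192
E[|S_13|] = Σ_m |m|·P(S_13=m) = 24024/8192 = 3003/1024

Answer: 3003/1024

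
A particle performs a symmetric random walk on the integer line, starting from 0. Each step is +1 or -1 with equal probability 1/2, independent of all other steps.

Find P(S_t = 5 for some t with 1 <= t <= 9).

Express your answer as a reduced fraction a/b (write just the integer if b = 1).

Count via complement. Let g(t,s) = #length-t paths at position s with S_1..S_t all ≠ 5.
g(t,s) = g(t-1,s-1) + g(t-1,s+1) for s ≠ 5; g(t,5) = 0.
t=0: g(0,0)=1
t=1: g(1,-1)=1 g(1,1)=1
t=2: g(2,-2)=1 g(2,0)=2 g(2,2)=1
t=3: g(3,-3)=1 g(3,-1)=3 g(3,1)=3 g(3,3)=1
t=4: g(4,-4)=1 g(4,-2)=4 g(4,0)=6 g(4,2)=4 g(4,4)=1
t=5: g(5,-5)=1 g(5,-3)=5 g(5,-1)=10 g(5,1)=10 g(5,3)=5
t=6: g(6,-6)=1 g(6,-4)=6 g(6,-2)=15 g(6,0)=20 g(6,2)=15 g(6,4)=5
t=7: g(7,-7)=1 g(7,-5)=7 g(7,-3)=21 g(7,-1)=35 g(7,1)=35 g(7,3)=20
t=8: g(8,-8)=1 g(8,-6)=8 g(8,-4)=28 g(8,-2)=56 g(8,0)=70 g(8,2)=55 g(8,4)=20
t=9: g(9,-9)=1 g(9,-7)=9 g(9,-5)=36 g(9,-3)=84 g(9,-1)=126 g(9,1)=125 g(9,3)=75
Paths never hitting 5: Σ_s g(9,s) = 456
Paths hitting 5: 2^9 - 456 = 56
P = 56/512 = 7/64

Answer: 7/64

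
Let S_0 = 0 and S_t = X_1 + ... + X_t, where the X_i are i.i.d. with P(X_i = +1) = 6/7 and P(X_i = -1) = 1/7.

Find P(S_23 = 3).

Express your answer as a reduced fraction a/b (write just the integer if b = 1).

To reach position 3 after 23 steps: need 13 steps of +1 and 10 steps of -1.
Number of such sequences: C(23,13) = 1144066
Each has probability (6/7)^13 · (1/7)^10 = 13060694016/27368747340080916343
P = 1144066 · 13060694016/27368747340080916343 = 2134613708587008/3909821048582988049

Answer: 2134613708587008/3909821048582988049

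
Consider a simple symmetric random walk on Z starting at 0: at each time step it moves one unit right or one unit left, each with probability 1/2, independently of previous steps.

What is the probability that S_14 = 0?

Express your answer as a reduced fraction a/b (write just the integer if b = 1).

Answer: 429/2048

Derivation:
To return to 0 after 14 steps: need exactly 7 steps of +1 and 7 of -1.
Favorable paths: C(14,7) = 3432
Total paths: 2^14 = 16384
P = 3432/16384 = 429/2048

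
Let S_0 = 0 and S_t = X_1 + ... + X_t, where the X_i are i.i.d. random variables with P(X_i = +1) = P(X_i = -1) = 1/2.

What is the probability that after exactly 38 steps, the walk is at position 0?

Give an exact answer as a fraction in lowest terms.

Answer: 4418157975/34359738368

Derivation:
To return to 0 after 38 steps: need exactly 19 steps of +1 and 19 of -1.
Favorable paths: C(38,19) = 35345263800
Total paths: 2^38 = 274877906944
P = 35345263800/274877906944 = 4418157975/34359738368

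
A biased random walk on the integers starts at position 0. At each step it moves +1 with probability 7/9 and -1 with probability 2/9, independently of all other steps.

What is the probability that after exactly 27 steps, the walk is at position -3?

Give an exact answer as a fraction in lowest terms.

To reach position -3 after 27 steps: need 12 steps of +1 and 15 steps of -1.
Number of such sequences: C(27,12) = 17383860
Each has probability (7/9)^12 · (2/9)^15 = 453551299002368/58149737003040059690390169
P = 17383860 · 453551299002368/58149737003040059690390169 = 876052476075033886720/6461081889226673298932241

Answer: 876052476075033886720/6461081889226673298932241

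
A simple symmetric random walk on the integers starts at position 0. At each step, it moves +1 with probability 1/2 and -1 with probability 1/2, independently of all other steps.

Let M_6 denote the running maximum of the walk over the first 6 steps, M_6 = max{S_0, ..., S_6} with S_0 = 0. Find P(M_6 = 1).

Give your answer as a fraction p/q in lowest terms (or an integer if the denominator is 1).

Let M_6 = max(S_0,...,S_6). Use the reflection principle: for j ≥ 1, #{paths with M_6 ≥ j} = #{S_6 ≥ j} + #{S_6 ≥ j+1}.
By reflection, #{M_6 ≥ 1} = #{S_6 ≥ 1} + #{S_6 ≥ 2} = 22 + 22 = 44.
#{M_6 ≥ 2} = #{S_6 ≥ 2} + #{S_6 ≥ 3} = 22 + 7 = 29.
#{M_6 = 1} = 44 - 29 = 15.
P(M_6 = 1) = 15/64 = 15/64

Answer: 15/64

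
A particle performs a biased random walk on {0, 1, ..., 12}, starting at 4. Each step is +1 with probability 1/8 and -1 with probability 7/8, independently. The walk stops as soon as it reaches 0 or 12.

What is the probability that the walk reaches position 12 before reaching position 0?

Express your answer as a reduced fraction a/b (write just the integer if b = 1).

Biased walk: p = 1/8, q = 7/8, r = q/p = 7
Gambler's ruin: P(hit 12 before 0 | start at 4) = (1 - r^a)/(1 - r^N)
r^4 = 2401; r^12 = 13841287201
P = (1 - 2401) / (1 - 13841287201) = -2400 / -13841287200 = 1/5767203

Answer: 1/5767203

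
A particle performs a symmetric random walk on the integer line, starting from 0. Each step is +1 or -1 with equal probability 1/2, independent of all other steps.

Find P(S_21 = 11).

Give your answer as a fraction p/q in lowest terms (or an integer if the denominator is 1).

Answer: 20349/2097152

Derivation:
To reach position 11 after 21 steps: need 16 steps of +1 and 5 of -1.
Favorable paths: C(21,16) = 20349
Total paths: 2^21 = 2097152
P = 20349/2097152 = 20349/2097152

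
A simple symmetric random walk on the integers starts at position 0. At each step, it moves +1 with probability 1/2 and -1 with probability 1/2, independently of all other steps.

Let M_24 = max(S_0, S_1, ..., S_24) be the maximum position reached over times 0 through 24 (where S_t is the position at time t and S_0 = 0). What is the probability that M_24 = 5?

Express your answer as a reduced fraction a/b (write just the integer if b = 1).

Let M_24 = max(S_0,...,S_24). Use the reflection principle: for j ≥ 1, #{paths with M_24 ≥ j} = #{S_24 ≥ j} + #{S_24 ≥ j+1}.
By reflection, #{M_24 ≥ 5} = #{S_24 ≥ 5} + #{S_24 ≥ 6} = 2579130 + 2579130 = 5158260.
#{M_24 ≥ 6} = #{S_24 ≥ 6} + #{S_24 ≥ 7} = 2579130 + 1271626 = 3850756.
#{M_24 = 5} = 5158260 - 3850756 = 1307504.
P(M_24 = 5) = 1307504/16777216 = 81719/1048576

Answer: 81719/1048576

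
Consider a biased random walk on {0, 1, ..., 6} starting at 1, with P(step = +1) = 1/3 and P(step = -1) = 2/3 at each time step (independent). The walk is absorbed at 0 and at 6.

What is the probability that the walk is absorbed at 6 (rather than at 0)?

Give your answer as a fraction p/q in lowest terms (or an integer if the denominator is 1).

Biased walk: p = 1/3, q = 2/3, r = q/p = 2
Gambler's ruin: P(hit 6 before 0 | start at 1) = (1 - r^a)/(1 - r^N)
r^1 = 2; r^6 = 64
P = (1 - 2) / (1 - 64) = -1 / -63 = 1/63

Answer: 1/63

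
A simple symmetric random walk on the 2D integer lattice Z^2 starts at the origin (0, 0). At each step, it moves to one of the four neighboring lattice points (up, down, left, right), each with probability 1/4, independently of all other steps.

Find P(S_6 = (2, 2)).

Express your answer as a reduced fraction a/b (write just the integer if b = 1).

Answer: 15/512

Derivation:
Let h be the number of horizontal steps (so 6-h are vertical). To end at (2,2) need (h+2)/2 right-steps and ((6-h)+2)/2 up-steps.
Sum over h with 2 ≤ h ≤ 4, h ≡ 0 (mod 2), 6-h ≡ 0 (mod 2):
h=2: C(6,2)·C(2,2)·C(4,3) = 15·1·4 = 60
h=4: C(6,4)·C(4,3)·C(2,2) = 15·4·1 = 60
Total favorable: 120
Total paths: 4^6 = 4096
P = 120/4096 = 15/512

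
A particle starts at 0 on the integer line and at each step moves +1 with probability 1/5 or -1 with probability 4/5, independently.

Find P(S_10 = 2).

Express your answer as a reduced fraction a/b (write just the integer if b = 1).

Answer: 10752/1953125

Derivation:
To reach position 2 after 10 steps: need 6 steps of +1 and 4 steps of -1.
Number of such sequences: C(10,6) = 210
Each has probability (1/5)^6 · (4/5)^4 = 256/9765625
P = 210 · 256/9765625 = 10752/1953125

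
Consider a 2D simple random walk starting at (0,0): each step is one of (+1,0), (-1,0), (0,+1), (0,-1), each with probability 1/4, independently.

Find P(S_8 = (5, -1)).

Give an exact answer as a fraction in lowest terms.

Answer: 7/2048

Derivation:
Let h be the number of horizontal steps (so 8-h are vertical). To end at (5,-1) need (h+5)/2 right-steps and ((8-h)-1)/2 up-steps.
Sum over h with 5 ≤ h ≤ 7, h ≡ 1 (mod 2), 8-h ≡ 1 (mod 2):
h=5: C(8,5)·C(5,5)·C(3,1) = 56·1·3 = 168
h=7: C(8,7)·C(7,6)·C(1,0) = 8·7·1 = 56
Total favorable: 224
Total paths: 4^8 = 65536
P = 224/65536 = 7/2048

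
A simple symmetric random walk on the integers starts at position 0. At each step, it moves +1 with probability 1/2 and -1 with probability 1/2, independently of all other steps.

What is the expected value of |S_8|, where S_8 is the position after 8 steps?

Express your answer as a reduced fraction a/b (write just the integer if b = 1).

Answer: 35/16

Derivation:
S_8 takes values m ≡ 0 (mod 2) with |m| ≤ 8; P(S_8=m) = C(8,(8+m)/2)/2^8.
Total paths: 2^8 = 256
Distribution: P(S=-8)=1/256, P(S=-6)=8/256, P(S=-4)=28/256, P(S=-2)=56/256, P(S=0)=70/256, P(S=2)=56/256, P(S=4)=28/256, P(S=6)=8/256, P(S=8)=1/256
E[|S_8|] = Σ_m |m|·P(S_8=m) = 560/256 = 35/16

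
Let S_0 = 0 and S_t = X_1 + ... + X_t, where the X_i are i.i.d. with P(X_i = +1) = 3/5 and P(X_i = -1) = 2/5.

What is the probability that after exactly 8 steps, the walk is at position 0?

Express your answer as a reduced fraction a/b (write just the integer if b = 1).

Answer: 18144/78125

Derivation:
To be at 0 after 8 steps: need exactly 4 steps of +1 and 4 of -1.
Number of such sequences: C(8,4) = 70
Each has probability (3/5)^4 · (2/5)^4 = 1296/390625
P = 70 · 1296/390625 = 18144/78125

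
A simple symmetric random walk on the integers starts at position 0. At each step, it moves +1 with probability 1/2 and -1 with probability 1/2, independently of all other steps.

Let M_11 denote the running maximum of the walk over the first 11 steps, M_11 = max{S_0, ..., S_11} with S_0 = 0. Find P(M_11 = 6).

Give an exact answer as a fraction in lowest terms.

Answer: 55/2048

Derivation:
Let M_11 = max(S_0,...,S_11). Use the reflection principle: for j ≥ 1, #{paths with M_11 ≥ j} = #{S_11 ≥ j} + #{S_11 ≥ j+1}.
By reflection, #{M_11 ≥ 6} = #{S_11 ≥ 6} + #{S_11 ≥ 7} = 67 + 67 = 134.
#{M_11 ≥ 7} = #{S_11 ≥ 7} + #{S_11 ≥ 8} = 67 + 12 = 79.
#{M_11 = 6} = 134 - 79 = 55.
P(M_11 = 6) = 55/2048 = 55/2048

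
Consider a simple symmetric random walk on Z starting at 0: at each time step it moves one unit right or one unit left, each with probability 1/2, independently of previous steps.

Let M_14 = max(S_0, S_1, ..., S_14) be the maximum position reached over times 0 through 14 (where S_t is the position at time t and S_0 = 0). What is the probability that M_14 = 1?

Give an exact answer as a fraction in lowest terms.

Let M_14 = max(S_0,...,S_14). Use the reflection principle: for j ≥ 1, #{paths with M_14 ≥ j} = #{S_14 ≥ j} + #{S_14 ≥ j+1}.
By reflection, #{M_14 ≥ 1} = #{S_14 ≥ 1} + #{S_14 ≥ 2} = 6476 + 6476 = 12952.
#{M_14 ≥ 2} = #{S_14 ≥ 2} + #{S_14 ≥ 3} = 6476 + 3473 = 9949.
#{M_14 = 1} = 12952 - 9949 = 3003.
P(M_14 = 1) = 3003/16384 = 3003/16384

Answer: 3003/16384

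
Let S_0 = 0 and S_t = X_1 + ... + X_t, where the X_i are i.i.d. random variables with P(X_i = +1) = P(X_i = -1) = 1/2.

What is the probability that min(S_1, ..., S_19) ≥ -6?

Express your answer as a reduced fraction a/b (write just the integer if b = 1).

Answer: 115957/131072

Derivation:
Let f(t,s) = #length-t paths at position s with S_1..S_t all ≥ -6.
f(t,s) = f(t-1,s-1) + f(t-1,s+1) for s ≥ -6; f(t,s) = 0 for s < -6.
t=0: f(0,0)=1
t=1: f(1,-1)=1 f(1,1)=1
t=2: f(2,-2)=1 f(2,0)=2 f(2,2)=1
t=3: f(3,-3)=1 f(3,-1)=3 f(3,1)=3 f(3,3)=1
t=4: f(4,-4)=1 f(4,-2)=4 f(4,0)=6 f(4,2)=4 f(4,4)=1
t=5: f(5,-5)=1 f(5,-3)=5 f(5,-1)=10 f(5,1)=10 f(5,3)=5 f(5,5)=1
t=6: f(6,-6)=1 f(6,-4)=6 f(6,-2)=15 f(6,0)=20 f(6,2)=15 f(6,4)=6 f(6,6)=1
t=7: f(7,-5)=7 f(7,-3)=21 f(7,-1)=35 f(7,1)=35 f(7,3)=21 f(7,5)=7 f(7,7)=1
t=8: f(8,-6)=7 f(8,-4)=28 f(8,-2)=56 f(8,0)=70 f(8,2)=56 f(8,4)=28 f(8,6)=8 f(8,8)=1
t=9: f(9,-5)=35 f(9,-3)=84 f(9,-1)=126 f(9,1)=126 f(9,3)=84 f(9,5)=36 f(9,7)=9 f(9,9)=1
t=10: f(10,-6)=35 f(10,-4)=119 f(10,-2)=210 f(10,0)=252 f(10,2)=210 f(10,4)=120 f(10,6)=45 f(10,8)=10 f(10,10)=1
t=11: f(11,-5)=154 f(11,-3)=329 f(11,-1)=462 f(11,1)=462 f(11,3)=330 f(11,5)=165 f(11,7)=55 f(11,9)=11 f(11,11)=1
t=12: f(12,-6)=154 f(12,-4)=483 f(12,-2)=791 f(12,0)=924 f(12,2)=792 f(12,4)=495 f(12,6)=220 f(12,8)=66 f(12,10)=12 f(12,12)=1
t=13: f(13,-5)=637 f(13,-3)=1274 f(13,-1)=1715 f(13,1)=1716 f(13,3)=1287 f(13,5)=715 f(13,7)=286 f(13,9)=78 f(13,11)=13 f(13,13)=1
t=14: f(14,-6)=637 f(14,-4)=1911 f(14,-2)=2989 f(14,0)=3431 f(14,2)=3003 f(14,4)=2002 f(14,6)=1001 f(14,8)=364 f(14,10)=91 f(14,12)=14 f(14,14)=1
t=15: f(15,-5)=2548 f(15,-3)=4900 f(15,-1)=6420 f(15,1)=6434 f(15,3)=5005 f(15,5)=3003 f(15,7)=1365 f(15,9)=455 f(15,11)=105 f(15,13)=15 f(15,15)=1
t=16: f(16,-6)=2548 f(16,-4)=7448 f(16,-2)=11320 f(16,0)=12854 f(16,2)=11439 f(16,4)=8008 f(16,6)=4368 f(16,8)=1820 f(16,10)=560 f(16,12)=120 f(16,14)=16 f(16,16)=1
t=17: f(17,-5)=9996 f(17,-3)=18768 f(17,-1)=24174 f(17,1)=24293 f(17,3)=19447 f(17,5)=12376 f(17,7)=6188 f(17,9)=2380 f(17,11)=680 f(17,13)=136 f(17,15)=17 f(17,17)=1
t=18: f(18,-6)=9996 f(18,-4)=28764 f(18,-2)=42942 f(18,0)=48467 f(18,2)=43740 f(18,4)=31823 f(18,6)=18564 f(18,8)=8568 f(18,10)=3060 f(18,12)=816 f(18,14)=153 f(18,16)=18 f(18,18)=1
t=19: f(19,-5)=38760 f(19,-3)=71706 f(19,-1)=91409 f(19,1)=92207 f(19,3)=75563 f(19,5)=50387 f(19,7)=27132 f(19,9)=11628 f(19,11)=3876 f(19,13)=969 f(19,15)=171 f(19,17)=19 f(19,19)=1
Σ_s f(19,s) = 463828
P = 463828/524288 = 115957/131072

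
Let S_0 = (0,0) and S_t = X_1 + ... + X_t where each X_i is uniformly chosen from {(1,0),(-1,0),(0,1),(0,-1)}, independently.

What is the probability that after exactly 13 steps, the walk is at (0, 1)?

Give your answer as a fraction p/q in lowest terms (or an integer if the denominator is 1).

Answer: 184041/4194304

Derivation:
Let h be the number of horizontal steps (so 13-h are vertical). To end at (0,1) need (h+0)/2 right-steps and ((13-h)+1)/2 up-steps.
Sum over h with 0 ≤ h ≤ 12, h ≡ 0 (mod 2), 13-h ≡ 1 (mod 2):
h=0: C(13,0)·C(0,0)·C(13,7) = 1·1·1716 = 1716
h=2: C(13,2)·C(2,1)·C(11,6) = 78·2·462 = 72072
h=4: C(13,4)·C(4,2)·C(9,5) = 715·6·126 = 540540
h=6: C(13,6)·C(6,3)·C(7,4) = 1716·20·35 = 1201200
h=8: C(13,8)·C(8,4)·C(5,3) = 1287·70·10 = 900900
h=10: C(13,10)·C(10,5)·C(3,2) = 286·252·3 = 216216
h=12: C(13,12)·C(12,6)·C(1,1) = 13·924·1 = 12012
Total favorable: 2944656
Total paths: 4^13 = 67108864
P = 2944656/67108864 = 184041/4194304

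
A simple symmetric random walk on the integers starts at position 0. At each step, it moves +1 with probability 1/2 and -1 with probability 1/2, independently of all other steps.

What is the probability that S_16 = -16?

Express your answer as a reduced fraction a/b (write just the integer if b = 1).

To reach position -16 after 16 steps: need 0 steps of +1 and 16 of -1.
Favorable paths: C(16,0) = 1
Total paths: 2^16 = 65536
P = 1/65536 = 1/65536

Answer: 1/65536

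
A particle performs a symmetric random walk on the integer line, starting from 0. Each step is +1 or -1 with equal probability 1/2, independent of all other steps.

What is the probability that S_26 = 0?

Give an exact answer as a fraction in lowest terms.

Answer: 1300075/8388608

Derivation:
To return to 0 after 26 steps: need exactly 13 steps of +1 and 13 of -1.
Favorable paths: C(26,13) = 10400600
Total paths: 2^26 = 67108864
P = 10400600/67108864 = 1300075/8388608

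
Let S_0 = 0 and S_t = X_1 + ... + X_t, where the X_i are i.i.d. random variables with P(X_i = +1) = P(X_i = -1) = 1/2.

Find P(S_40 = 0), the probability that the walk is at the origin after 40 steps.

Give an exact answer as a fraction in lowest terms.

Answer: 34461632205/274877906944

Derivation:
To return to 0 after 40 steps: need exactly 20 steps of +1 and 20 of -1.
Favorable paths: C(40,20) = 137846528820
Total paths: 2^40 = 1099511627776
P = 137846528820/1099511627776 = 34461632205/274877906944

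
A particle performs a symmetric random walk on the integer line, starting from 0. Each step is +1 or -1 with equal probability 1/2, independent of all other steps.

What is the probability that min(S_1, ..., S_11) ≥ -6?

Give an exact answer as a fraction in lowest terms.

Let f(t,s) = #length-t paths at position s with S_1..S_t all ≥ -6.
f(t,s) = f(t-1,s-1) + f(t-1,s+1) for s ≥ -6; f(t,s) = 0 for s < -6.
t=0: f(0,0)=1
t=1: f(1,-1)=1 f(1,1)=1
t=2: f(2,-2)=1 f(2,0)=2 f(2,2)=1
t=3: f(3,-3)=1 f(3,-1)=3 f(3,1)=3 f(3,3)=1
t=4: f(4,-4)=1 f(4,-2)=4 f(4,0)=6 f(4,2)=4 f(4,4)=1
t=5: f(5,-5)=1 f(5,-3)=5 f(5,-1)=10 f(5,1)=10 f(5,3)=5 f(5,5)=1
t=6: f(6,-6)=1 f(6,-4)=6 f(6,-2)=15 f(6,0)=20 f(6,2)=15 f(6,4)=6 f(6,6)=1
t=7: f(7,-5)=7 f(7,-3)=21 f(7,-1)=35 f(7,1)=35 f(7,3)=21 f(7,5)=7 f(7,7)=1
t=8: f(8,-6)=7 f(8,-4)=28 f(8,-2)=56 f(8,0)=70 f(8,2)=56 f(8,4)=28 f(8,6)=8 f(8,8)=1
t=9: f(9,-5)=35 f(9,-3)=84 f(9,-1)=126 f(9,1)=126 f(9,3)=84 f(9,5)=36 f(9,7)=9 f(9,9)=1
t=10: f(10,-6)=35 f(10,-4)=119 f(10,-2)=210 f(10,0)=252 f(10,2)=210 f(10,4)=120 f(10,6)=45 f(10,8)=10 f(10,10)=1
t=11: f(11,-5)=154 f(11,-3)=329 f(11,-1)=462 f(11,1)=462 f(11,3)=330 f(11,5)=165 f(11,7)=55 f(11,9)=11 f(11,11)=1
Σ_s f(11,s) = 1969
P = 1969/2048 = 1969/2048

Answer: 1969/2048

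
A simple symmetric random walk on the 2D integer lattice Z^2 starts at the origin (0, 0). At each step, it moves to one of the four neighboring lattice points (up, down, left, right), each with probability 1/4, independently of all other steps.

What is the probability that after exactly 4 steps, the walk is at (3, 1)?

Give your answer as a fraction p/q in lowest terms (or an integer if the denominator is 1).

Answer: 1/64

Derivation:
Let h be the number of horizontal steps (so 4-h are vertical). To end at (3,1) need (h+3)/2 right-steps and ((4-h)+1)/2 up-steps.
Sum over h with 3 ≤ h ≤ 3, h ≡ 1 (mod 2), 4-h ≡ 1 (mod 2):
h=3: C(4,3)·C(3,3)·C(1,1) = 4·1·1 = 4
Total favorable: 4
Total paths: 4^4 = 256
P = 4/256 = 1/64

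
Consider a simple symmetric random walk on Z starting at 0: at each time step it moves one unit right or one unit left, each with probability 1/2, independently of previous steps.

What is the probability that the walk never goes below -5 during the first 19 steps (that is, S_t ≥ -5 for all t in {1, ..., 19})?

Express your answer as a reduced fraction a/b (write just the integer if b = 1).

Let f(t,s) = #length-t paths at position s with S_1..S_t all ≥ -5.
f(t,s) = f(t-1,s-1) + f(t-1,s+1) for s ≥ -5; f(t,s) = 0 for s < -5.
t=0: f(0,0)=1
t=1: f(1,-1)=1 f(1,1)=1
t=2: f(2,-2)=1 f(2,0)=2 f(2,2)=1
t=3: f(3,-3)=1 f(3,-1)=3 f(3,1)=3 f(3,3)=1
t=4: f(4,-4)=1 f(4,-2)=4 f(4,0)=6 f(4,2)=4 f(4,4)=1
t=5: f(5,-5)=1 f(5,-3)=5 f(5,-1)=10 f(5,1)=10 f(5,3)=5 f(5,5)=1
t=6: f(6,-4)=6 f(6,-2)=15 f(6,0)=20 f(6,2)=15 f(6,4)=6 f(6,6)=1
t=7: f(7,-5)=6 f(7,-3)=21 f(7,-1)=35 f(7,1)=35 f(7,3)=21 f(7,5)=7 f(7,7)=1
t=8: f(8,-4)=27 f(8,-2)=56 f(8,0)=70 f(8,2)=56 f(8,4)=28 f(8,6)=8 f(8,8)=1
t=9: f(9,-5)=27 f(9,-3)=83 f(9,-1)=126 f(9,1)=126 f(9,3)=84 f(9,5)=36 f(9,7)=9 f(9,9)=1
t=10: f(10,-4)=110 f(10,-2)=209 f(10,0)=252 f(10,2)=210 f(10,4)=120 f(10,6)=45 f(10,8)=10 f(10,10)=1
t=11: f(11,-5)=110 f(11,-3)=319 f(11,-1)=461 f(11,1)=462 f(11,3)=330 f(11,5)=165 f(11,7)=55 f(11,9)=11 f(11,11)=1
t=12: f(12,-4)=429 f(12,-2)=780 f(12,0)=923 f(12,2)=792 f(12,4)=495 f(12,6)=220 f(12,8)=66 f(12,10)=12 f(12,12)=1
t=13: f(13,-5)=429 f(13,-3)=1209 f(13,-1)=1703 f(13,1)=1715 f(13,3)=1287 f(13,5)=715 f(13,7)=286 f(13,9)=78 f(13,11)=13 f(13,13)=1
t=14: f(14,-4)=1638 f(14,-2)=2912 f(14,0)=3418 f(14,2)=3002 f(14,4)=2002 f(14,6)=1001 f(14,8)=364 f(14,10)=91 f(14,12)=14 f(14,14)=1
t=15: f(15,-5)=1638 f(15,-3)=4550 f(15,-1)=6330 f(15,1)=6420 f(15,3)=5004 f(15,5)=3003 f(15,7)=1365 f(15,9)=455 f(15,11)=105 f(15,13)=15 f(15,15)=1
t=16: f(16,-4)=6188 f(16,-2)=10880 f(16,0)=12750 f(16,2)=11424 f(16,4)=8007 f(16,6)=4368 f(16,8)=1820 f(16,10)=560 f(16,12)=120 f(16,14)=16 f(16,16)=1
t=17: f(17,-5)=6188 f(17,-3)=17068 f(17,-1)=23630 f(17,1)=24174 f(17,3)=19431 f(17,5)=12375 f(17,7)=6188 f(17,9)=2380 f(17,11)=680 f(17,13)=136 f(17,15)=17 f(17,17)=1
t=18: f(18,-4)=23256 f(18,-2)=40698 f(18,0)=47804 f(18,2)=43605 f(18,4)=31806 f(18,6)=18563 f(18,8)=8568 f(18,10)=3060 f(18,12)=816 f(18,14)=153 f(18,16)=18 f(18,18)=1
t=19: f(19,-5)=23256 f(19,-3)=63954 f(19,-1)=88502 f(19,1)=91409 f(19,3)=75411 f(19,5)=50369 f(19,7)=27131 f(19,9)=11628 f(19,11)=3876 f(19,13)=969 f(19,15)=171 f(19,17)=19 f(19,19)=1
Σ_s f(19,s) = 436696
P = 436696/524288 = 54587/65536

Answer: 54587/65536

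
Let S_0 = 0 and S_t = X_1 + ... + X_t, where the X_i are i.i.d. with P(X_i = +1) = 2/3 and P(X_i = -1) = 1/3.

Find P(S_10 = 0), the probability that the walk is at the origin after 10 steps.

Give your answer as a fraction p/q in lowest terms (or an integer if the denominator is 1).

To be at 0 after 10 steps: need exactly 5 steps of +1 and 5 of -1.
Number of such sequences: C(10,5) = 252
Each has probability (2/3)^5 · (1/3)^5 = 32/59049
P = 252 · 32/59049 = 896/6561

Answer: 896/6561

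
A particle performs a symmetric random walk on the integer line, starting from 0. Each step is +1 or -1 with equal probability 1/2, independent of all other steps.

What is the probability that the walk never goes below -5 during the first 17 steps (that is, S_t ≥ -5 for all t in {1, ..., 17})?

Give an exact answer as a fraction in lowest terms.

Answer: 28067/32768

Derivation:
Let f(t,s) = #length-t paths at position s with S_1..S_t all ≥ -5.
f(t,s) = f(t-1,s-1) + f(t-1,s+1) for s ≥ -5; f(t,s) = 0 for s < -5.
t=0: f(0,0)=1
t=1: f(1,-1)=1 f(1,1)=1
t=2: f(2,-2)=1 f(2,0)=2 f(2,2)=1
t=3: f(3,-3)=1 f(3,-1)=3 f(3,1)=3 f(3,3)=1
t=4: f(4,-4)=1 f(4,-2)=4 f(4,0)=6 f(4,2)=4 f(4,4)=1
t=5: f(5,-5)=1 f(5,-3)=5 f(5,-1)=10 f(5,1)=10 f(5,3)=5 f(5,5)=1
t=6: f(6,-4)=6 f(6,-2)=15 f(6,0)=20 f(6,2)=15 f(6,4)=6 f(6,6)=1
t=7: f(7,-5)=6 f(7,-3)=21 f(7,-1)=35 f(7,1)=35 f(7,3)=21 f(7,5)=7 f(7,7)=1
t=8: f(8,-4)=27 f(8,-2)=56 f(8,0)=70 f(8,2)=56 f(8,4)=28 f(8,6)=8 f(8,8)=1
t=9: f(9,-5)=27 f(9,-3)=83 f(9,-1)=126 f(9,1)=126 f(9,3)=84 f(9,5)=36 f(9,7)=9 f(9,9)=1
t=10: f(10,-4)=110 f(10,-2)=209 f(10,0)=252 f(10,2)=210 f(10,4)=120 f(10,6)=45 f(10,8)=10 f(10,10)=1
t=11: f(11,-5)=110 f(11,-3)=319 f(11,-1)=461 f(11,1)=462 f(11,3)=330 f(11,5)=165 f(11,7)=55 f(11,9)=11 f(11,11)=1
t=12: f(12,-4)=429 f(12,-2)=780 f(12,0)=923 f(12,2)=792 f(12,4)=495 f(12,6)=220 f(12,8)=66 f(12,10)=12 f(12,12)=1
t=13: f(13,-5)=429 f(13,-3)=1209 f(13,-1)=1703 f(13,1)=1715 f(13,3)=1287 f(13,5)=715 f(13,7)=286 f(13,9)=78 f(13,11)=13 f(13,13)=1
t=14: f(14,-4)=1638 f(14,-2)=2912 f(14,0)=3418 f(14,2)=3002 f(14,4)=2002 f(14,6)=1001 f(14,8)=364 f(14,10)=91 f(14,12)=14 f(14,14)=1
t=15: f(15,-5)=1638 f(15,-3)=4550 f(15,-1)=6330 f(15,1)=6420 f(15,3)=5004 f(15,5)=3003 f(15,7)=1365 f(15,9)=455 f(15,11)=105 f(15,13)=15 f(15,15)=1
t=16: f(16,-4)=6188 f(16,-2)=10880 f(16,0)=12750 f(16,2)=11424 f(16,4)=8007 f(16,6)=4368 f(16,8)=1820 f(16,10)=560 f(16,12)=120 f(16,14)=16 f(16,16)=1
t=17: f(17,-5)=6188 f(17,-3)=17068 f(17,-1)=23630 f(17,1)=24174 f(17,3)=19431 f(17,5)=12375 f(17,7)=6188 f(17,9)=2380 f(17,11)=680 f(17,13)=136 f(17,15)=17 f(17,17)=1
Σ_s f(17,s) = 112268
P = 112268/131072 = 28067/32768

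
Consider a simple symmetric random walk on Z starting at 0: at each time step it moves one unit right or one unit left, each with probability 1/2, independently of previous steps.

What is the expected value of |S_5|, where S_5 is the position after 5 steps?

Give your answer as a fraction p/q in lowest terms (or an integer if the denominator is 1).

S_5 takes values m ≡ 1 (mod 2) with |m| ≤ 5; P(S_5=m) = C(5,(5+m)/2)/2^5.
Total paths: 2^5 = 32
Distribution: P(S=-5)=1/32, P(S=-3)=5/32, P(S=-1)=10/32, P(S=1)=10/32, P(S=3)=5/32, P(S=5)=1/32
E[|S_5|] = Σ_m |m|·P(S_5=m) = 60/32 = 15/8

Answer: 15/8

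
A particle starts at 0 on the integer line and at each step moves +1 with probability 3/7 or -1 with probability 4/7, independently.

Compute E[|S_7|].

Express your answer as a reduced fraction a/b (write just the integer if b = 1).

Answer: 39001/16807

Derivation:
S_7 takes values m ≡ 1 (mod 2) with |m| ≤ 7; P(S_7=m) = C(7,(7+m)/2) · (3/7)^((7+m)/2) · (4/7)^((7-m)/2).
Distribution: P(S=-7)=16384/823543, P(S=-5)=12288/117649, P(S=-3)=27648/117649, P(S=-1)=34560/117649, P(S=1)=25920/117649, P(S=3)=11664/117649, P(S=5)=2916/117649, P(S=7)=2187/823543
E[|S_7|] = Σ_m |m|·P(S_7=m) = 39001/16807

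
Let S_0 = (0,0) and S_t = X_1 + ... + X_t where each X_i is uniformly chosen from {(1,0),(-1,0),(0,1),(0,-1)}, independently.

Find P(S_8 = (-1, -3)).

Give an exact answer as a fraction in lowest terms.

Answer: 49/2048

Derivation:
Let h be the number of horizontal steps (so 8-h are vertical). To end at (-1,-3) need (h-1)/2 right-steps and ((8-h)-3)/2 up-steps.
Sum over h with 1 ≤ h ≤ 5, h ≡ 1 (mod 2), 8-h ≡ 1 (mod 2):
h=1: C(8,1)·C(1,0)·C(7,2) = 8·1·21 = 168
h=3: C(8,3)·C(3,1)·C(5,1) = 56·3·5 = 840
h=5: C(8,5)·C(5,2)·C(3,0) = 56·10·1 = 560
Total favorable: 1568
Total paths: 4^8 = 65536
P = 1568/65536 = 49/2048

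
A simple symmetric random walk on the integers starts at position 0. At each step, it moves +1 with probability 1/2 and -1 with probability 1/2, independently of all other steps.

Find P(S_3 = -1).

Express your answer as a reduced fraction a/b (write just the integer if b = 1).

To reach position -1 after 3 steps: need 1 step of +1 and 2 of -1.
Favorable paths: C(3,1) = 3
Total paths: 2^3 = 8
P = 3/8 = 3/8

Answer: 3/8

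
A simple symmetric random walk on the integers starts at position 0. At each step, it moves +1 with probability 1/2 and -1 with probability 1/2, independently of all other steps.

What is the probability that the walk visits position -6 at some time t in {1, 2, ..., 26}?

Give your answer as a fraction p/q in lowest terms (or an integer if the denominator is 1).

Count via complement. Let g(t,s) = #length-t paths at position s with S_1..S_t all ≠ -6.
g(t,s) = g(t-1,s-1) + g(t-1,s+1) for s ≠ -6; g(t,-6) = 0.
t=0: g(0,0)=1
t=1: g(1,-1)=1 g(1,1)=1
t=2: g(2,-2)=1 g(2,0)=2 g(2,2)=1
t=3: g(3,-3)=1 g(3,-1)=3 g(3,1)=3 g(3,3)=1
t=4: g(4,-4)=1 g(4,-2)=4 g(4,0)=6 g(4,2)=4 g(4,4)=1
t=5: g(5,-5)=1 g(5,-3)=5 g(5,-1)=10 g(5,1)=10 g(5,3)=5 g(5,5)=1
t=6: g(6,-4)=6 g(6,-2)=15 g(6,0)=20 g(6,2)=15 g(6,4)=6 g(6,6)=1
t=7: g(7,-5)=6 g(7,-3)=21 g(7,-1)=35 g(7,1)=35 g(7,3)=21 g(7,5)=7 g(7,7)=1
t=8: g(8,-4)=27 g(8,-2)=56 g(8,0)=70 g(8,2)=56 g(8,4)=28 g(8,6)=8 g(8,8)=1
t=9: g(9,-5)=27 g(9,-3)=83 g(9,-1)=126 g(9,1)=126 g(9,3)=84 g(9,5)=36 g(9,7)=9 g(9,9)=1
t=10: g(10,-4)=110 g(10,-2)=209 g(10,0)=252 g(10,2)=210 g(10,4)=120 g(10,6)=45 g(10,8)=10 g(10,10)=1
t=11: g(11,-5)=110 g(11,-3)=319 g(11,-1)=461 g(11,1)=462 g(11,3)=330 g(11,5)=165 g(11,7)=55 g(11,9)=11 g(11,11)=1
t=12: g(12,-4)=429 g(12,-2)=780 g(12,0)=923 g(12,2)=792 g(12,4)=495 g(12,6)=220 g(12,8)=66 g(12,10)=12 g(12,12)=1
t=13: g(13,-5)=429 g(13,-3)=1209 g(13,-1)=1703 g(13,1)=1715 g(13,3)=1287 g(13,5)=715 g(13,7)=286 g(13,9)=78 g(13,11)=13 g(13,13)=1
t=14: g(14,-4)=1638 g(14,-2)=2912 g(14,0)=3418 g(14,2)=3002 g(14,4)=2002 g(14,6)=1001 g(14,8)=364 g(14,10)=91 g(14,12)=14 g(14,14)=1
t=15: g(15,-5)=1638 g(15,-3)=4550 g(15,-1)=6330 g(15,1)=6420 g(15,3)=5004 g(15,5)=3003 g(15,7)=1365 g(15,9)=455 g(15,11)=105 g(15,13)=15 g(15,15)=1
t=16: g(16,-4)=6188 g(16,-2)=10880 g(16,0)=12750 g(16,2)=11424 g(16,4)=8007 g(16,6)=4368 g(16,8)=1820 g(16,10)=560 g(16,12)=120 g(16,14)=16 g(16,16)=1
t=17: g(17,-5)=6188 g(17,-3)=17068 g(17,-1)=23630 g(17,1)=24174 g(17,3)=19431 g(17,5)=12375 g(17,7)=6188 g(17,9)=2380 g(17,11)=680 g(17,13)=136 g(17,15)=17 g(17,17)=1
t=18: g(18,-4)=23256 g(18,-2)=40698 g(18,0)=47804 g(18,2)=43605 g(18,4)=31806 g(18,6)=18563 g(18,8)=8568 g(18,10)=3060 g(18,12)=816 g(18,14)=153 g(18,16)=18 g(18,18)=1
t=19: g(19,-5)=23256 g(19,-3)=63954 g(19,-1)=88502 g(19,1)=91409 g(19,3)=75411 g(19,5)=50369 g(19,7)=27131 g(19,9)=11628 g(19,11)=3876 g(19,13)=969 g(19,15)=171 g(19,17)=19 g(19,19)=1
t=20: g(20,-4)=87210 g(20,-2)=152456 g(20,0)=179911 g(20,2)=166820 g(20,4)=125780 g(20,6)=77500 g(20,8)=38759 g(20,10)=15504 g(20,12)=4845 g(20,14)=1140 g(20,16)=190 g(20,18)=20 g(20,20)=1
t=21: g(21,-5)=87210 g(21,-3)=239666 g(21,-1)=332367 g(21,1)=346731 g(21,3)=292600 g(21,5)=203280 g(21,7)=116259 g(21,9)=54263 g(21,11)=20349 g(21,13)=5985 g(21,15)=1330 g(21,17)=210 g(21,19)=21 g(21,21)=1
t=22: g(22,-4)=326876 g(22,-2)=572033 g(22,0)=679098 g(22,2)=639331 g(22,4)=495880 g(22,6)=319539 g(22,8)=170522 g(22,10)=74612 g(22,12)=26334 g(22,14)=7315 g(22,16)=1540 g(22,18)=231 g(22,20)=22 g(22,22)=1
t=23: g(23,-5)=326876 g(23,-3)=898909 g(23,-1)=1251131 g(23,1)=1318429 g(23,3)=1135211 g(23,5)=815419 g(23,7)=490061 g(23,9)=245134 g(23,11)=100946 g(23,13)=33649 g(23,15)=8855 g(23,17)=1771 g(23,19)=253 g(23,21)=23 g(23,23)=1
t=24: g(24,-4)=1225785 g(24,-2)=2150040 g(24,0)=2569560 g(24,2)=2453640 g(24,4)=1950630 g(24,6)=1305480 g(24,8)=735195 g(24,10)=346080 g(24,12)=134595 g(24,14)=42504 g(24,16)=10626 g(24,18)=2024 g(24,20)=276 g(24,22)=24 g(24,24)=1
t=25: g(25,-5)=1225785 g(25,-3)=3375825 g(25,-1)=4719600 g(25,1)=5023200 g(25,3)=4404270 g(25,5)=3256110 g(25,7)=2040675 g(25,9)=1081275 g(25,11)=480675 g(25,13)=177099 g(25,15)=53130 g(25,17)=12650 g(25,19)=2300 g(25,21)=300 g(25,23)=25 g(25,25)=1
t=26: g(26,-4)=4601610 g(26,-2)=8095425 g(26,0)=9742800 g(26,2)=9427470 g(26,4)=7660380 g(26,6)=5296785 g(26,8)=3121950 g(26,10)=1561950 g(26,12)=657774 g(26,14)=230229 g(26,16)=65780 g(26,18)=14950 g(26,20)=2600 g(26,22)=325 g(26,24)=26 g(26,26)=1
Paths never hitting -6: Σ_s g(26,s) = 50480055
Paths hitting -6: 2^26 - 50480055 = 16628809
P = 16628809/67108864 = 16628809/67108864

Answer: 16628809/67108864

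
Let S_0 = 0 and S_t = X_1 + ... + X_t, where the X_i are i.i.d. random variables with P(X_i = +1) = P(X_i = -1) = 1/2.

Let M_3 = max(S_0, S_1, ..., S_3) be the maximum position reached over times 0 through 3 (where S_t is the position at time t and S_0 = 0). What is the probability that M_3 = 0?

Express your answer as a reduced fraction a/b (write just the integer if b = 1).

Let M_3 = max(S_0,...,S_3). Use the reflection principle: for j ≥ 1, #{paths with M_3 ≥ j} = #{S_3 ≥ j} + #{S_3 ≥ j+1}.
P(M_3 ≥ 0) = 1 since S_0 = 0, so #{M_3 ≥ 0} = 8.
#{M_3 ≥ 1} = #{S_3 ≥ 1} + #{S_3 ≥ 2} = 4 + 1 = 5.
#{M_3 = 0} = 8 - 5 = 3.
P(M_3 = 0) = 3/8 = 3/8

Answer: 3/8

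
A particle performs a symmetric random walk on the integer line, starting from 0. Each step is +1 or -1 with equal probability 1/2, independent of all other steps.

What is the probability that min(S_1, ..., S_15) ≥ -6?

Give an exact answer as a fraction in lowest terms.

Answer: 30251/32768

Derivation:
Let f(t,s) = #length-t paths at position s with S_1..S_t all ≥ -6.
f(t,s) = f(t-1,s-1) + f(t-1,s+1) for s ≥ -6; f(t,s) = 0 for s < -6.
t=0: f(0,0)=1
t=1: f(1,-1)=1 f(1,1)=1
t=2: f(2,-2)=1 f(2,0)=2 f(2,2)=1
t=3: f(3,-3)=1 f(3,-1)=3 f(3,1)=3 f(3,3)=1
t=4: f(4,-4)=1 f(4,-2)=4 f(4,0)=6 f(4,2)=4 f(4,4)=1
t=5: f(5,-5)=1 f(5,-3)=5 f(5,-1)=10 f(5,1)=10 f(5,3)=5 f(5,5)=1
t=6: f(6,-6)=1 f(6,-4)=6 f(6,-2)=15 f(6,0)=20 f(6,2)=15 f(6,4)=6 f(6,6)=1
t=7: f(7,-5)=7 f(7,-3)=21 f(7,-1)=35 f(7,1)=35 f(7,3)=21 f(7,5)=7 f(7,7)=1
t=8: f(8,-6)=7 f(8,-4)=28 f(8,-2)=56 f(8,0)=70 f(8,2)=56 f(8,4)=28 f(8,6)=8 f(8,8)=1
t=9: f(9,-5)=35 f(9,-3)=84 f(9,-1)=126 f(9,1)=126 f(9,3)=84 f(9,5)=36 f(9,7)=9 f(9,9)=1
t=10: f(10,-6)=35 f(10,-4)=119 f(10,-2)=210 f(10,0)=252 f(10,2)=210 f(10,4)=120 f(10,6)=45 f(10,8)=10 f(10,10)=1
t=11: f(11,-5)=154 f(11,-3)=329 f(11,-1)=462 f(11,1)=462 f(11,3)=330 f(11,5)=165 f(11,7)=55 f(11,9)=11 f(11,11)=1
t=12: f(12,-6)=154 f(12,-4)=483 f(12,-2)=791 f(12,0)=924 f(12,2)=792 f(12,4)=495 f(12,6)=220 f(12,8)=66 f(12,10)=12 f(12,12)=1
t=13: f(13,-5)=637 f(13,-3)=1274 f(13,-1)=1715 f(13,1)=1716 f(13,3)=1287 f(13,5)=715 f(13,7)=286 f(13,9)=78 f(13,11)=13 f(13,13)=1
t=14: f(14,-6)=637 f(14,-4)=1911 f(14,-2)=2989 f(14,0)=3431 f(14,2)=3003 f(14,4)=2002 f(14,6)=1001 f(14,8)=364 f(14,10)=91 f(14,12)=14 f(14,14)=1
t=15: f(15,-5)=2548 f(15,-3)=4900 f(15,-1)=6420 f(15,1)=6434 f(15,3)=5005 f(15,5)=3003 f(15,7)=1365 f(15,9)=455 f(15,11)=105 f(15,13)=15 f(15,15)=1
Σ_s f(15,s) = 30251
P = 30251/32768 = 30251/32768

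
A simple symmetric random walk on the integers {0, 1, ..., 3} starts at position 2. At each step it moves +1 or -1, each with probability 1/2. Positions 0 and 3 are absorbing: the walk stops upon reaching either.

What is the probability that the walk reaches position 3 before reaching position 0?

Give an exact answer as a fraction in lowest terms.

Symmetric walk (p = 1/2): the harmonic-function argument gives P(hit 3 before 0 | start at 2) = a/N.
P = 2/3 = 2/3

Answer: 2/3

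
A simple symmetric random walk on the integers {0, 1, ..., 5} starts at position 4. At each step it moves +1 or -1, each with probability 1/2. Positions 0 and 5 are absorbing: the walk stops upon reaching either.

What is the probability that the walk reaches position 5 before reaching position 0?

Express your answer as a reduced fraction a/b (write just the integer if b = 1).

Symmetric walk (p = 1/2): the harmonic-function argument gives P(hit 5 before 0 | start at 4) = a/N.
P = 4/5 = 4/5

Answer: 4/5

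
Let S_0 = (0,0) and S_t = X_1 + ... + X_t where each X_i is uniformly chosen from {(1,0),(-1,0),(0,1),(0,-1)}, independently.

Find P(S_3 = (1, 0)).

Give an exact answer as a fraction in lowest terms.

Let h be the number of horizontal steps (so 3-h are vertical). To end at (1,0) need (h+1)/2 right-steps and ((3-h)+0)/2 up-steps.
Sum over h with 1 ≤ h ≤ 3, h ≡ 1 (mod 2), 3-h ≡ 0 (mod 2):
h=1: C(3,1)·C(1,1)·C(2,1) = 3·1·2 = 6
h=3: C(3,3)·C(3,2)·C(0,0) = 1·3·1 = 3
Total favorable: 9
Total paths: 4^3 = 64
P = 9/64 = 9/64

Answer: 9/64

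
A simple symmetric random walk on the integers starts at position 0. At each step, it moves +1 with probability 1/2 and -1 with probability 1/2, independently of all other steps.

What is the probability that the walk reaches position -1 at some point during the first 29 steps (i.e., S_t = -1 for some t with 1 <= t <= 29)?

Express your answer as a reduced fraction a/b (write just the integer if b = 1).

Answer: 57414019/67108864

Derivation:
Count via complement. Let g(t,s) = #length-t paths at position s with S_1..S_t all ≠ -1.
g(t,s) = g(t-1,s-1) + g(t-1,s+1) for s ≠ -1; g(t,-1) = 0.
t=0: g(0,0)=1
t=1: g(1,1)=1
t=2: g(2,0)=1 g(2,2)=1
t=3: g(3,1)=2 g(3,3)=1
t=4: g(4,0)=2 g(4,2)=3 g(4,4)=1
t=5: g(5,1)=5 g(5,3)=4 g(5,5)=1
t=6: g(6,0)=5 g(6,2)=9 g(6,4)=5 g(6,6)=1
t=7: g(7,1)=14 g(7,3)=14 g(7,5)=6 g(7,7)=1
t=8: g(8,0)=14 g(8,2)=28 g(8,4)=20 g(8,6)=7 g(8,8)=1
t=9: g(9,1)=42 g(9,3)=48 g(9,5)=27 g(9,7)=8 g(9,9)=1
t=10: g(10,0)=42 g(10,2)=90 g(10,4)=75 g(10,6)=35 g(10,8)=9 g(10,10)=1
t=11: g(11,1)=132 g(11,3)=165 g(11,5)=110 g(11,7)=44 g(11,9)=10 g(11,11)=1
t=12: g(12,0)=132 g(12,2)=297 g(12,4)=275 g(12,6)=154 g(12,8)=54 g(12,10)=11 g(12,12)=1
t=13: g(13,1)=429 g(13,3)=572 g(13,5)=429 g(13,7)=208 g(13,9)=65 g(13,11)=12 g(13,13)=1
t=14: g(14,0)=429 g(14,2)=1001 g(14,4)=1001 g(14,6)=637 g(14,8)=273 g(14,10)=77 g(14,12)=13 g(14,14)=1
t=15: g(15,1)=1430 g(15,3)=2002 g(15,5)=1638 g(15,7)=910 g(15,9)=350 g(15,11)=90 g(15,13)=14 g(15,15)=1
t=16: g(16,0)=1430 g(16,2)=3432 g(16,4)=3640 g(16,6)=2548 g(16,8)=1260 g(16,10)=440 g(16,12)=104 g(16,14)=15 g(16,16)=1
t=17: g(17,1)=4862 g(17,3)=7072 g(17,5)=6188 g(17,7)=3808 g(17,9)=1700 g(17,11)=544 g(17,13)=119 g(17,15)=16 g(17,17)=1
t=18: g(18,0)=4862 g(18,2)=11934 g(18,4)=13260 g(18,6)=9996 g(18,8)=5508 g(18,10)=2244 g(18,12)=663 g(18,14)=135 g(18,16)=17 g(18,18)=1
t=19: g(19,1)=16796 g(19,3)=25194 g(19,5)=23256 g(19,7)=15504 g(19,9)=7752 g(19,11)=2907 g(19,13)=798 g(19,15)=152 g(19,17)=18 g(19,19)=1
t=20: g(20,0)=16796 g(20,2)=41990 g(20,4)=48450 g(20,6)=38760 g(20,8)=23256 g(20,10)=10659 g(20,12)=3705 g(20,14)=950 g(20,16)=170 g(20,18)=19 g(20,20)=1
t=21: g(21,1)=58786 g(21,3)=90440 g(21,5)=87210 g(21,7)=62016 g(21,9)=33915 g(21,11)=14364 g(21,13)=4655 g(21,15)=1120 g(21,17)=189 g(21,19)=20 g(21,21)=1
t=22: g(22,0)=58786 g(22,2)=149226 g(22,4)=177650 g(22,6)=149226 g(22,8)=95931 g(22,10)=48279 g(22,12)=19019 g(22,14)=5775 g(22,16)=1309 g(22,18)=209 g(22,20)=21 g(22,22)=1
t=23: g(23,1)=208012 g(23,3)=326876 g(23,5)=326876 g(23,7)=245157 g(23,9)=144210 g(23,11)=67298 g(23,13)=24794 g(23,15)=7084 g(23,17)=1518 g(23,19)=230 g(23,21)=22 g(23,23)=1
t=24: g(24,0)=208012 g(24,2)=534888 g(24,4)=653752 g(24,6)=572033 g(24,8)=389367 g(24,10)=211508 g(24,12)=92092 g(24,14)=31878 g(24,16)=8602 g(24,18)=1748 g(24,20)=252 g(24,22)=23 g(24,24)=1
t=25: g(25,1)=742900 g(25,3)=1188640 g(25,5)=1225785 g(25,7)=961400 g(25,9)=600875 g(25,11)=303600 g(25,13)=123970 g(25,15)=40480 g(25,17)=10350 g(25,19)=2000 g(25,21)=275 g(25,23)=24 g(25,25)=1
t=26: g(26,0)=742900 g(26,2)=1931540 g(26,4)=2414425 g(26,6)=2187185 g(26,8)=1562275 g(26,10)=904475 g(26,12)=427570 g(26,14)=164450 g(26,16)=50830 g(26,18)=12350 g(26,20)=2275 g(26,22)=299 g(26,24)=25 g(26,26)=1
t=27: g(27,1)=2674440 g(27,3)=4345965 g(27,5)=4601610 g(27,7)=3749460 g(27,9)=2466750 g(27,11)=1332045 g(27,13)=592020 g(27,15)=215280 g(27,17)=63180 g(27,19)=14625 g(27,21)=2574 g(27,23)=324 g(27,25)=26 g(27,27)=1
t=28: g(28,0)=2674440 g(28,2)=7020405 g(28,4)=8947575 g(28,6)=8351070 g(28,8)=6216210 g(28,10)=3798795 g(28,12)=1924065 g(28,14)=807300 g(28,16)=278460 g(28,18)=77805 g(28,20)=17199 g(28,22)=2898 g(28,24)=350 g(28,26)=27 g(28,28)=1
t=29: g(29,1)=9694845 g(29,3)=15967980 g(29,5)=17298645 g(29,7)=14567280 g(29,9)=10015005 g(29,11)=5722860 g(29,13)=2731365 g(29,15)=1085760 g(29,17)=356265 g(29,19)=95004 g(29,21)=20097 g(29,23)=3248 g(29,25)=377 g(29,27)=28 g(29,29)=1
Paths never hitting -1: Σ_s g(29,s) = 77558760
Paths hitting -1: 2^29 - 77558760 = 459312152
P = 459312152/536870912 = 57414019/67108864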